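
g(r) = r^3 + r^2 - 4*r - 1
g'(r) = 3*r^2 + 2*r - 4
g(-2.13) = 2.39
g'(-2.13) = 5.35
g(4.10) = 68.33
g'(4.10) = 54.63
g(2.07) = 3.87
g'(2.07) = 12.99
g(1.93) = 2.19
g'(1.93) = 11.03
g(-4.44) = -51.05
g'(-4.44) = 46.26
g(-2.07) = 2.70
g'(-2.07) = 4.71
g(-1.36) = 3.77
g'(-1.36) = -1.17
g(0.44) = -2.48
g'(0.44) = -2.54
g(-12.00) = -1537.00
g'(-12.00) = 404.00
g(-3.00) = -7.00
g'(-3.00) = 17.00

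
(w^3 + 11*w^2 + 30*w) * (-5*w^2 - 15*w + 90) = -5*w^5 - 70*w^4 - 225*w^3 + 540*w^2 + 2700*w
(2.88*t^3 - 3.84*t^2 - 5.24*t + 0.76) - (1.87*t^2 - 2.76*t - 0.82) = 2.88*t^3 - 5.71*t^2 - 2.48*t + 1.58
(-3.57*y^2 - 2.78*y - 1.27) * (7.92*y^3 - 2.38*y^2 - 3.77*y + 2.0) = -28.2744*y^5 - 13.521*y^4 + 10.0169*y^3 + 6.3632*y^2 - 0.772099999999999*y - 2.54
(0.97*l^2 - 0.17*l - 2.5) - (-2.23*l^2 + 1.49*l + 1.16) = 3.2*l^2 - 1.66*l - 3.66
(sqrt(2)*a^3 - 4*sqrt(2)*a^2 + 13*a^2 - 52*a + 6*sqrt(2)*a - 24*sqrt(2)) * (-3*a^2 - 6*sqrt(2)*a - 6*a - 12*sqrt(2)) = -3*sqrt(2)*a^5 - 51*a^4 + 6*sqrt(2)*a^4 - 72*sqrt(2)*a^3 + 102*a^3 + 192*sqrt(2)*a^2 + 336*a^2 + 144*a + 768*sqrt(2)*a + 576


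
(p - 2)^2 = p^2 - 4*p + 4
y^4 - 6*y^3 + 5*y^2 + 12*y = y*(y - 4)*(y - 3)*(y + 1)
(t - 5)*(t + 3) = t^2 - 2*t - 15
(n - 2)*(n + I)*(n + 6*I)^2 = n^4 - 2*n^3 + 13*I*n^3 - 48*n^2 - 26*I*n^2 + 96*n - 36*I*n + 72*I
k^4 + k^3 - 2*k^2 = k^2*(k - 1)*(k + 2)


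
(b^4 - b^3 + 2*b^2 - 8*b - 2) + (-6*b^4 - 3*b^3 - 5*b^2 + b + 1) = -5*b^4 - 4*b^3 - 3*b^2 - 7*b - 1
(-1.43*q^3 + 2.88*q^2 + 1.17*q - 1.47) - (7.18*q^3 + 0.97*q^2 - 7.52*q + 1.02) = -8.61*q^3 + 1.91*q^2 + 8.69*q - 2.49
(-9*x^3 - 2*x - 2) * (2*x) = -18*x^4 - 4*x^2 - 4*x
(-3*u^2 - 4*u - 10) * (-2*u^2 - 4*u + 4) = 6*u^4 + 20*u^3 + 24*u^2 + 24*u - 40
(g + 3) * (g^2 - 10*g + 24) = g^3 - 7*g^2 - 6*g + 72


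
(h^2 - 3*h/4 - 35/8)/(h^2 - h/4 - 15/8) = (-8*h^2 + 6*h + 35)/(-8*h^2 + 2*h + 15)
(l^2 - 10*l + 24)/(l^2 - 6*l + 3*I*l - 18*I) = (l - 4)/(l + 3*I)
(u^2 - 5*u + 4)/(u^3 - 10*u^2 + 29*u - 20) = 1/(u - 5)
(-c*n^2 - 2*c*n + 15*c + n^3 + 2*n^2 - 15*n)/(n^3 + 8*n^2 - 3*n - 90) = (-c + n)/(n + 6)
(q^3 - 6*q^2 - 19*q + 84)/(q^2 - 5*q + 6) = (q^2 - 3*q - 28)/(q - 2)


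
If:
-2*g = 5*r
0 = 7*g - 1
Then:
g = 1/7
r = -2/35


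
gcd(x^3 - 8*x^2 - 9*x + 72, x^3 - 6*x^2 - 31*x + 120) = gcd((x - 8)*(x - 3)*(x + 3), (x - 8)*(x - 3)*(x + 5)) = x^2 - 11*x + 24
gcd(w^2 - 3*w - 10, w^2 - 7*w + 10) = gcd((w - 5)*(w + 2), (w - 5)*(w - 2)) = w - 5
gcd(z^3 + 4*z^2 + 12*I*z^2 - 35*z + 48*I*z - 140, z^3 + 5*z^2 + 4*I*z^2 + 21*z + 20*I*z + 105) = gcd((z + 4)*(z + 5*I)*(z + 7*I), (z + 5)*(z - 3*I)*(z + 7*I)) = z + 7*I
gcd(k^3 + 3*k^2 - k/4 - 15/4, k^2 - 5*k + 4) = k - 1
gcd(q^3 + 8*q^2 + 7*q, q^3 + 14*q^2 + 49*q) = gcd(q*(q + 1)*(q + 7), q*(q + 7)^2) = q^2 + 7*q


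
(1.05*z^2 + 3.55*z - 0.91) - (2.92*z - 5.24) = 1.05*z^2 + 0.63*z + 4.33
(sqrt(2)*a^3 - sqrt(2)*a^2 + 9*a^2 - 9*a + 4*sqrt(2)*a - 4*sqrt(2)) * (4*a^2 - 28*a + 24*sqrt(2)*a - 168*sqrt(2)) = 4*sqrt(2)*a^5 - 32*sqrt(2)*a^4 + 84*a^4 - 672*a^3 + 260*sqrt(2)*a^3 - 1856*sqrt(2)*a^2 + 780*a^2 - 1536*a + 1624*sqrt(2)*a + 1344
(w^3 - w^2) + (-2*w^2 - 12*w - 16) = w^3 - 3*w^2 - 12*w - 16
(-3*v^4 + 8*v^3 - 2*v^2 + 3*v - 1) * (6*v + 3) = -18*v^5 + 39*v^4 + 12*v^3 + 12*v^2 + 3*v - 3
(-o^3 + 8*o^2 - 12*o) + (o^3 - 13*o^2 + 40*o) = -5*o^2 + 28*o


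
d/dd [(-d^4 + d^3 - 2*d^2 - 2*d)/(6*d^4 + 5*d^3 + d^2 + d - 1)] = (-11*d^6 + 22*d^5 + 44*d^4 + 26*d^3 - 3*d^2 + 4*d + 2)/(36*d^8 + 60*d^7 + 37*d^6 + 22*d^5 - d^4 - 8*d^3 - d^2 - 2*d + 1)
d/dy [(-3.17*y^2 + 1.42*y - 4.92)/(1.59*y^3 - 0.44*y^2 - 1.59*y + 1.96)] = (5.0403*y^4 - 4.5156*y^3 + 29.1335*y^2 - 16.756*y - 5.0396)/(2.5281*y^6 - 1.3992*y^5 - 4.8626*y^4 + 7.632*y^3 + 0.8033*y^2 - 6.2328*y + 3.8416)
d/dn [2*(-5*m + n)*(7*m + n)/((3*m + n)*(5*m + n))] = 4*m*(155*m^2 + 50*m*n + 3*n^2)/(225*m^4 + 240*m^3*n + 94*m^2*n^2 + 16*m*n^3 + n^4)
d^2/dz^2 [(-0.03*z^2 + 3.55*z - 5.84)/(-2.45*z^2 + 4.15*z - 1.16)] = (2.22044604925031e-16*z^4 - 42.0077*z^3 + 209.81604*z^2 - 295.7346*z + 133.865576)/(14.706125*z^6 - 74.731125*z^5 + 147.474075*z^4 - 142.239175*z^3 + 69.82446*z^2 - 16.75272*z + 1.560896)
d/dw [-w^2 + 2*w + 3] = 2 - 2*w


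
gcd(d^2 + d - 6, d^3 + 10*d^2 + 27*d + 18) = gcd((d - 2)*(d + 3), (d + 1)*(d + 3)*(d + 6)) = d + 3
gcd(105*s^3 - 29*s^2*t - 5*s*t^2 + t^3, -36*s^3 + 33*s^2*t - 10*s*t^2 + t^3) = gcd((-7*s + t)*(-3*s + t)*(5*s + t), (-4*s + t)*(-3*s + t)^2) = 3*s - t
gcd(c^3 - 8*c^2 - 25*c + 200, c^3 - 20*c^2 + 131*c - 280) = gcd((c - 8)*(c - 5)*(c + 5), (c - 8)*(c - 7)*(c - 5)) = c^2 - 13*c + 40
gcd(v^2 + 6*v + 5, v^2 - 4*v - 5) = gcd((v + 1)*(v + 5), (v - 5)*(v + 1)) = v + 1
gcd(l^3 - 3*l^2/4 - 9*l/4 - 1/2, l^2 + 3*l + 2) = l + 1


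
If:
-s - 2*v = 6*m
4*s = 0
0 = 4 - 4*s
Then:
No Solution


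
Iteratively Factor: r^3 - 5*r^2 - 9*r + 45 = (r - 5)*(r^2 - 9) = (r - 5)*(r + 3)*(r - 3)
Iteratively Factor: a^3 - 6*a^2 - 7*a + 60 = (a - 4)*(a^2 - 2*a - 15) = (a - 5)*(a - 4)*(a + 3)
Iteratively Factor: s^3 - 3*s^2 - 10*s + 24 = (s - 2)*(s^2 - s - 12) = (s - 4)*(s - 2)*(s + 3)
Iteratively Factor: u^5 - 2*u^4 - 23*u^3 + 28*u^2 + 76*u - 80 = (u - 5)*(u^4 + 3*u^3 - 8*u^2 - 12*u + 16) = (u - 5)*(u + 4)*(u^3 - u^2 - 4*u + 4) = (u - 5)*(u - 1)*(u + 4)*(u^2 - 4) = (u - 5)*(u - 2)*(u - 1)*(u + 4)*(u + 2)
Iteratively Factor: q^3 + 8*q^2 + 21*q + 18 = (q + 3)*(q^2 + 5*q + 6) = (q + 2)*(q + 3)*(q + 3)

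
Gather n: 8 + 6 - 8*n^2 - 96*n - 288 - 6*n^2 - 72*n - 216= -14*n^2 - 168*n - 490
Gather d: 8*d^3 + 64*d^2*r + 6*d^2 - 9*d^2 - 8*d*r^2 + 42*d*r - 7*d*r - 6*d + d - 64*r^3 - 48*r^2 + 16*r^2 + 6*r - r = 8*d^3 + d^2*(64*r - 3) + d*(-8*r^2 + 35*r - 5) - 64*r^3 - 32*r^2 + 5*r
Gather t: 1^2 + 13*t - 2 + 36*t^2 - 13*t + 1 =36*t^2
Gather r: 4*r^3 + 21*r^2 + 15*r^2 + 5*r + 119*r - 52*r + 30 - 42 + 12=4*r^3 + 36*r^2 + 72*r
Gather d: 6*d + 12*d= 18*d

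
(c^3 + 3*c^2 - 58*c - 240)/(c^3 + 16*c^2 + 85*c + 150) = (c - 8)/(c + 5)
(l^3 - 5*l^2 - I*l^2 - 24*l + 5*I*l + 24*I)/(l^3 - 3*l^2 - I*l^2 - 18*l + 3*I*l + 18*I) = (l - 8)/(l - 6)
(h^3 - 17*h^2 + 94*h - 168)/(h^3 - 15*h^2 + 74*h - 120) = (h - 7)/(h - 5)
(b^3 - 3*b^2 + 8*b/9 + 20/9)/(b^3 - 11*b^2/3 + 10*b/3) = (b + 2/3)/b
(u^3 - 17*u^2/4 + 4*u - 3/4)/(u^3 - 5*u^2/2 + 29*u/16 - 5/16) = 4*(u - 3)/(4*u - 5)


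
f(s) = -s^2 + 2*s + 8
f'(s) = 2 - 2*s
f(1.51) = 8.74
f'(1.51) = -1.02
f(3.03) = 4.88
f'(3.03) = -4.06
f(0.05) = 8.10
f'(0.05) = 1.90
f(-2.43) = -2.76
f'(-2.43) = 6.86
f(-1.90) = 0.59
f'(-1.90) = 5.80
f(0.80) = 8.96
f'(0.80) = 0.40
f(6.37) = -19.84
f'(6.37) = -10.74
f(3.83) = 0.99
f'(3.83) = -5.66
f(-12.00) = -160.00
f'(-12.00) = 26.00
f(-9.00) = -91.00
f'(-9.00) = 20.00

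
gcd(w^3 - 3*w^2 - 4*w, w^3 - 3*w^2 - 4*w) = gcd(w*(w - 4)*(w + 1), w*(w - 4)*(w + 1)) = w^3 - 3*w^2 - 4*w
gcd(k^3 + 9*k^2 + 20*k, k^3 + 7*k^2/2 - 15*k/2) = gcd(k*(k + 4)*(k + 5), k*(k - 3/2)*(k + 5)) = k^2 + 5*k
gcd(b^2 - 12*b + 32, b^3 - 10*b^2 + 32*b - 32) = b - 4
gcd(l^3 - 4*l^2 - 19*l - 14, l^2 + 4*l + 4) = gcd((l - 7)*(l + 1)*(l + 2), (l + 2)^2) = l + 2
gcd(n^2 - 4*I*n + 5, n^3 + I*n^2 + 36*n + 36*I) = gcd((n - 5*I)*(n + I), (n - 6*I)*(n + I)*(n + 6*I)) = n + I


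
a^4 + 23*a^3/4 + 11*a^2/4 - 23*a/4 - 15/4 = (a - 1)*(a + 3/4)*(a + 1)*(a + 5)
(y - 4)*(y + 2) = y^2 - 2*y - 8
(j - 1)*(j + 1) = j^2 - 1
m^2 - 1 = (m - 1)*(m + 1)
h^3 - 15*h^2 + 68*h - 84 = (h - 7)*(h - 6)*(h - 2)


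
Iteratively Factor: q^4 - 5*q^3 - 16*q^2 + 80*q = (q)*(q^3 - 5*q^2 - 16*q + 80) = q*(q - 5)*(q^2 - 16) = q*(q - 5)*(q - 4)*(q + 4)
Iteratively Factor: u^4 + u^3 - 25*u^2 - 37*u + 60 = (u - 5)*(u^3 + 6*u^2 + 5*u - 12) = (u - 5)*(u - 1)*(u^2 + 7*u + 12) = (u - 5)*(u - 1)*(u + 3)*(u + 4)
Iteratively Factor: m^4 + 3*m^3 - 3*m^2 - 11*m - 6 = (m + 3)*(m^3 - 3*m - 2) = (m - 2)*(m + 3)*(m^2 + 2*m + 1) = (m - 2)*(m + 1)*(m + 3)*(m + 1)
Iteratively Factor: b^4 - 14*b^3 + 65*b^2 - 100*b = (b - 5)*(b^3 - 9*b^2 + 20*b) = (b - 5)*(b - 4)*(b^2 - 5*b) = (b - 5)^2*(b - 4)*(b)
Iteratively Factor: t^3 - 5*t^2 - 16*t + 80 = (t - 4)*(t^2 - t - 20) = (t - 4)*(t + 4)*(t - 5)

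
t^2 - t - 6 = (t - 3)*(t + 2)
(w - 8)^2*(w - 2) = w^3 - 18*w^2 + 96*w - 128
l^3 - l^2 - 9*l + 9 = (l - 3)*(l - 1)*(l + 3)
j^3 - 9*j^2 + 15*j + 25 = (j - 5)^2*(j + 1)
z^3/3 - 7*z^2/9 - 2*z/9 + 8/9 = (z/3 + 1/3)*(z - 2)*(z - 4/3)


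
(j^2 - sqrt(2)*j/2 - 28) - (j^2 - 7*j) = -sqrt(2)*j/2 + 7*j - 28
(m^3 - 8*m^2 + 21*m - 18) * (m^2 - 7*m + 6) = m^5 - 15*m^4 + 83*m^3 - 213*m^2 + 252*m - 108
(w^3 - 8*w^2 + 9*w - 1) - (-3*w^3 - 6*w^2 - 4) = 4*w^3 - 2*w^2 + 9*w + 3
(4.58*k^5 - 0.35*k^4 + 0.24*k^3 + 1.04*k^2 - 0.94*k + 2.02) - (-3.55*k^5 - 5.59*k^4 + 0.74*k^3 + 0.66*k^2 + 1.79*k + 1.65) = 8.13*k^5 + 5.24*k^4 - 0.5*k^3 + 0.38*k^2 - 2.73*k + 0.37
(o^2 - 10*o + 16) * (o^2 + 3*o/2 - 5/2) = o^4 - 17*o^3/2 - 3*o^2/2 + 49*o - 40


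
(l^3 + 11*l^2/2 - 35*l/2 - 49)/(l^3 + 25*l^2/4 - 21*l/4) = 2*(2*l^2 - 3*l - 14)/(l*(4*l - 3))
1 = 1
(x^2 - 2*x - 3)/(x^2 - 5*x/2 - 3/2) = 2*(x + 1)/(2*x + 1)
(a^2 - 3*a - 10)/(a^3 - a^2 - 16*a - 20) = 1/(a + 2)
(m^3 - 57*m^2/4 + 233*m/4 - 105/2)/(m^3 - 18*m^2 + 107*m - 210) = (m - 5/4)/(m - 5)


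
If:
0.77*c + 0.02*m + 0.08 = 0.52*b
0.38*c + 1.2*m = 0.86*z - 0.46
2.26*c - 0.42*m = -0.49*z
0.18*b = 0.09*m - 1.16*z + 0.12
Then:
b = 0.03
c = -0.07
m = -0.31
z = 0.07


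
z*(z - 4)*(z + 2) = z^3 - 2*z^2 - 8*z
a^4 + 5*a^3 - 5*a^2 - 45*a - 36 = (a - 3)*(a + 1)*(a + 3)*(a + 4)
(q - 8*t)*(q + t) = q^2 - 7*q*t - 8*t^2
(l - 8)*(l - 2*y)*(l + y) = l^3 - l^2*y - 8*l^2 - 2*l*y^2 + 8*l*y + 16*y^2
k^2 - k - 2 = (k - 2)*(k + 1)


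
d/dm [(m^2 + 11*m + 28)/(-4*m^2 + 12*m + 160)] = (7*m^2 + 68*m + 178)/(2*(m^4 - 6*m^3 - 71*m^2 + 240*m + 1600))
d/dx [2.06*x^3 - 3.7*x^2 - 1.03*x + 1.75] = 6.18*x^2 - 7.4*x - 1.03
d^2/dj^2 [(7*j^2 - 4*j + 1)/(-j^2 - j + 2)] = 2*(11*j^3 - 45*j^2 + 21*j - 23)/(j^6 + 3*j^5 - 3*j^4 - 11*j^3 + 6*j^2 + 12*j - 8)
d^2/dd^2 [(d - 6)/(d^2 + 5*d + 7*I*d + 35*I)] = 2*((d - 6)*(2*d + 5 + 7*I)^2 + (-3*d + 1 - 7*I)*(d^2 + 5*d + 7*I*d + 35*I))/(d^2 + 5*d + 7*I*d + 35*I)^3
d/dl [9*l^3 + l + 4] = 27*l^2 + 1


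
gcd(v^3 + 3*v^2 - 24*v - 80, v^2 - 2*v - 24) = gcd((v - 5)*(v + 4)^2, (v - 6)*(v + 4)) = v + 4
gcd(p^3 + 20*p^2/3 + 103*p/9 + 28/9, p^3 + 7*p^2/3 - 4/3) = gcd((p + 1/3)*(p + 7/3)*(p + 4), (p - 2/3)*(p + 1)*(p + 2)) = 1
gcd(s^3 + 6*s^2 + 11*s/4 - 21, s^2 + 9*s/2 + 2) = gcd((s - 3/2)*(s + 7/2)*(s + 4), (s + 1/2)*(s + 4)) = s + 4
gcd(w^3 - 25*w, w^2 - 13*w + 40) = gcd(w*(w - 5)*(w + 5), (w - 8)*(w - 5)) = w - 5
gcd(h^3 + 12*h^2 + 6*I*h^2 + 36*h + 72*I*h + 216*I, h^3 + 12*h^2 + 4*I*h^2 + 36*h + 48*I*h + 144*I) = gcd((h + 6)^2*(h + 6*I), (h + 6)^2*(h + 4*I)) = h^2 + 12*h + 36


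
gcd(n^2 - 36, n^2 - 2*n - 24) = n - 6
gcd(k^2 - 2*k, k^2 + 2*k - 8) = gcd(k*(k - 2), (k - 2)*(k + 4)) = k - 2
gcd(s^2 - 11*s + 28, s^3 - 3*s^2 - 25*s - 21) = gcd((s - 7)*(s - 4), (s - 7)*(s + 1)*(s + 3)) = s - 7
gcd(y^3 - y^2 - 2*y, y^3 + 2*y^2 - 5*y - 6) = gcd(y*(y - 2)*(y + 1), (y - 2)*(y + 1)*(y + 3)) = y^2 - y - 2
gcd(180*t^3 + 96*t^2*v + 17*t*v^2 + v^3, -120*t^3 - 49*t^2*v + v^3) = 5*t + v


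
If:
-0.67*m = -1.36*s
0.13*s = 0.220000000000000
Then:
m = 3.44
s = 1.69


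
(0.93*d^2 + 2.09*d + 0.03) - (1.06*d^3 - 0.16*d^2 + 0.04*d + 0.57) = -1.06*d^3 + 1.09*d^2 + 2.05*d - 0.54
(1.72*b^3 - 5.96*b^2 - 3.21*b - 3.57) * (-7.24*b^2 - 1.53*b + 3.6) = -12.4528*b^5 + 40.5188*b^4 + 38.5512*b^3 + 9.3021*b^2 - 6.0939*b - 12.852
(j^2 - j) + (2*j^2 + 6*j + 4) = 3*j^2 + 5*j + 4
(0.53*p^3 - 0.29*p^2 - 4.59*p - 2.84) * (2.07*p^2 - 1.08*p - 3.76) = 1.0971*p^5 - 1.1727*p^4 - 11.1809*p^3 + 0.168800000000001*p^2 + 20.3256*p + 10.6784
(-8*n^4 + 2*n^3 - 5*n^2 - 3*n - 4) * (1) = -8*n^4 + 2*n^3 - 5*n^2 - 3*n - 4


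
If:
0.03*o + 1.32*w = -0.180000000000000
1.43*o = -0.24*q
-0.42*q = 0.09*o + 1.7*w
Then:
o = -0.09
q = 0.56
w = -0.13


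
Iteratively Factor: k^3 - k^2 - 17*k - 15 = (k + 3)*(k^2 - 4*k - 5) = (k - 5)*(k + 3)*(k + 1)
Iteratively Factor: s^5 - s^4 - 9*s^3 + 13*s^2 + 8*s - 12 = (s - 1)*(s^4 - 9*s^2 + 4*s + 12) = (s - 2)*(s - 1)*(s^3 + 2*s^2 - 5*s - 6) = (s - 2)*(s - 1)*(s + 3)*(s^2 - s - 2) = (s - 2)^2*(s - 1)*(s + 3)*(s + 1)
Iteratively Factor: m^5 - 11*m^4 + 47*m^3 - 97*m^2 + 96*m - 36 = (m - 3)*(m^4 - 8*m^3 + 23*m^2 - 28*m + 12) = (m - 3)*(m - 2)*(m^3 - 6*m^2 + 11*m - 6) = (m - 3)*(m - 2)*(m - 1)*(m^2 - 5*m + 6) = (m - 3)^2*(m - 2)*(m - 1)*(m - 2)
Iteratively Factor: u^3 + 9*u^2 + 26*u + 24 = (u + 3)*(u^2 + 6*u + 8) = (u + 2)*(u + 3)*(u + 4)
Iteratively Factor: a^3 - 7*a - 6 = (a + 1)*(a^2 - a - 6) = (a - 3)*(a + 1)*(a + 2)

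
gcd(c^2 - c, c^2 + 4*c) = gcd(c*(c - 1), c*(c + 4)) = c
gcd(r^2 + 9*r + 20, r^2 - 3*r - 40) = r + 5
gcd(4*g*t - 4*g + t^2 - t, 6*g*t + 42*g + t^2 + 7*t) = 1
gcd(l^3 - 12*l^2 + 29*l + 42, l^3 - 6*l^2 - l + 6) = l^2 - 5*l - 6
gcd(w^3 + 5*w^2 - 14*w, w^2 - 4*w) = w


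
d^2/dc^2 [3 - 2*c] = 0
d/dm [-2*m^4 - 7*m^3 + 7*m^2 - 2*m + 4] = -8*m^3 - 21*m^2 + 14*m - 2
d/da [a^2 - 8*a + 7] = 2*a - 8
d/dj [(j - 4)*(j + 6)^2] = (j + 6)*(3*j - 2)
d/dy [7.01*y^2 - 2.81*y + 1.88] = 14.02*y - 2.81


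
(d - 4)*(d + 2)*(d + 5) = d^3 + 3*d^2 - 18*d - 40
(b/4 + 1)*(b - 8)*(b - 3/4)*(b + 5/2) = b^4/4 - 9*b^3/16 - 327*b^2/32 - 97*b/8 + 15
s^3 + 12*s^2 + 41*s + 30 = (s + 1)*(s + 5)*(s + 6)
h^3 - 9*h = h*(h - 3)*(h + 3)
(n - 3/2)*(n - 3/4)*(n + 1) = n^3 - 5*n^2/4 - 9*n/8 + 9/8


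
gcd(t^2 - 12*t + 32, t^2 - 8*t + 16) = t - 4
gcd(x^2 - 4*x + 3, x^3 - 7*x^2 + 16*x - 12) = x - 3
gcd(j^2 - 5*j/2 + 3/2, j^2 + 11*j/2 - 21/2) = j - 3/2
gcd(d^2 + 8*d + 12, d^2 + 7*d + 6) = d + 6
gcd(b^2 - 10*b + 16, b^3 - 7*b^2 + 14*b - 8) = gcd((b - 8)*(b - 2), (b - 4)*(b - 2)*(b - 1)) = b - 2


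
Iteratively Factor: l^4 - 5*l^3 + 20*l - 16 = (l + 2)*(l^3 - 7*l^2 + 14*l - 8) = (l - 1)*(l + 2)*(l^2 - 6*l + 8) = (l - 2)*(l - 1)*(l + 2)*(l - 4)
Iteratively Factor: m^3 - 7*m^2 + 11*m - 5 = (m - 1)*(m^2 - 6*m + 5) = (m - 5)*(m - 1)*(m - 1)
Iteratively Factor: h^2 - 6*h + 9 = (h - 3)*(h - 3)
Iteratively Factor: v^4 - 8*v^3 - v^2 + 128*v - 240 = (v + 4)*(v^3 - 12*v^2 + 47*v - 60) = (v - 4)*(v + 4)*(v^2 - 8*v + 15) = (v - 4)*(v - 3)*(v + 4)*(v - 5)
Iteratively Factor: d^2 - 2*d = (d - 2)*(d)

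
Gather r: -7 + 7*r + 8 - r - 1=6*r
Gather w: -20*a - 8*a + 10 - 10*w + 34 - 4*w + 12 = -28*a - 14*w + 56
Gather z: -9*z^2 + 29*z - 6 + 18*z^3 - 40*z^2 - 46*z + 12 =18*z^3 - 49*z^2 - 17*z + 6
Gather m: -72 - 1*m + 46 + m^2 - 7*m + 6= m^2 - 8*m - 20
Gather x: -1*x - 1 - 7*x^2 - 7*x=-7*x^2 - 8*x - 1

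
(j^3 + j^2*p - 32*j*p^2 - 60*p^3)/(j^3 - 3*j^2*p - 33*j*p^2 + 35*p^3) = (j^2 - 4*j*p - 12*p^2)/(j^2 - 8*j*p + 7*p^2)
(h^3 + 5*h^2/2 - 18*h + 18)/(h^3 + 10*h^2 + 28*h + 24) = (h^2 - 7*h/2 + 3)/(h^2 + 4*h + 4)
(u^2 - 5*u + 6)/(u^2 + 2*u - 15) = (u - 2)/(u + 5)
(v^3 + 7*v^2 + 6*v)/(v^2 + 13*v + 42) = v*(v + 1)/(v + 7)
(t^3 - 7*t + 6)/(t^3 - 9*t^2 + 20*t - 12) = (t + 3)/(t - 6)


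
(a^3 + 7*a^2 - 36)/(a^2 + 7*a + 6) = (a^2 + a - 6)/(a + 1)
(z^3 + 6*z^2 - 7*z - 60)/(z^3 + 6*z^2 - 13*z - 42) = (z^2 + 9*z + 20)/(z^2 + 9*z + 14)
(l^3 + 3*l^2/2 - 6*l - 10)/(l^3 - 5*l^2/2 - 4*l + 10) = (l + 2)/(l - 2)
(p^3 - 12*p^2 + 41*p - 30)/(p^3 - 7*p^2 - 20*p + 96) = (p^3 - 12*p^2 + 41*p - 30)/(p^3 - 7*p^2 - 20*p + 96)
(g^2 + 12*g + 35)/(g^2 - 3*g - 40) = (g + 7)/(g - 8)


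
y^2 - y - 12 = (y - 4)*(y + 3)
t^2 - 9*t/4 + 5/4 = (t - 5/4)*(t - 1)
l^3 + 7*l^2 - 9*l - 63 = (l - 3)*(l + 3)*(l + 7)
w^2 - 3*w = w*(w - 3)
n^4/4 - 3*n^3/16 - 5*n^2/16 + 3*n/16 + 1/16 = (n/4 + 1/4)*(n - 1)^2*(n + 1/4)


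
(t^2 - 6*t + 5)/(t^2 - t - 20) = (t - 1)/(t + 4)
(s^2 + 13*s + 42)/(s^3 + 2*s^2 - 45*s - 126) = (s + 7)/(s^2 - 4*s - 21)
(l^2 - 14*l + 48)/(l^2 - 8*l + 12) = (l - 8)/(l - 2)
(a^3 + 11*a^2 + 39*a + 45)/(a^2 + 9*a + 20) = (a^2 + 6*a + 9)/(a + 4)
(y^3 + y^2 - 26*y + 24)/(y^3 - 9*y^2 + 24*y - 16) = (y + 6)/(y - 4)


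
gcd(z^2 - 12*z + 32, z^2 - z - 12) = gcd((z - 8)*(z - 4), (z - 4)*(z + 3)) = z - 4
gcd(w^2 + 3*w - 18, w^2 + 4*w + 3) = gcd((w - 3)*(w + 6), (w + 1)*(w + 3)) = 1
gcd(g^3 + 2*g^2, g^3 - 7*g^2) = g^2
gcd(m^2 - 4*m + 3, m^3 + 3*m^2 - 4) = m - 1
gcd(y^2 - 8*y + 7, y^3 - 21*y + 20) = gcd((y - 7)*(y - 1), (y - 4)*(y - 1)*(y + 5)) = y - 1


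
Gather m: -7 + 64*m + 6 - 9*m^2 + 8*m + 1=-9*m^2 + 72*m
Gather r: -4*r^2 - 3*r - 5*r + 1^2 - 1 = -4*r^2 - 8*r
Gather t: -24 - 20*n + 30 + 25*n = 5*n + 6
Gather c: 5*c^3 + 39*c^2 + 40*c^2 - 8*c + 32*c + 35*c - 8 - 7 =5*c^3 + 79*c^2 + 59*c - 15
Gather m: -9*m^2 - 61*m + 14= -9*m^2 - 61*m + 14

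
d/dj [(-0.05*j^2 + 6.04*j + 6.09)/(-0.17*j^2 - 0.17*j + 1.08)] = (1.0353*j^2 + 1.9626*j + 7.5585)/(0.0289*j^4 + 0.0578*j^3 - 0.3383*j^2 - 0.3672*j + 1.1664)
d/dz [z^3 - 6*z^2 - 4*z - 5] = 3*z^2 - 12*z - 4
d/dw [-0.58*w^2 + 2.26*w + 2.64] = 2.26 - 1.16*w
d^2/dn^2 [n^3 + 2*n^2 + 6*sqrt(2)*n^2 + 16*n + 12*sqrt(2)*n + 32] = 6*n + 4 + 12*sqrt(2)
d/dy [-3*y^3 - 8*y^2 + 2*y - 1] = -9*y^2 - 16*y + 2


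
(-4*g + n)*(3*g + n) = -12*g^2 - g*n + n^2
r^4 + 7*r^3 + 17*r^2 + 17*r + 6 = (r + 1)^2*(r + 2)*(r + 3)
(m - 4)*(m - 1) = m^2 - 5*m + 4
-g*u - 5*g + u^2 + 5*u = (-g + u)*(u + 5)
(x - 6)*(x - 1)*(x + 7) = x^3 - 43*x + 42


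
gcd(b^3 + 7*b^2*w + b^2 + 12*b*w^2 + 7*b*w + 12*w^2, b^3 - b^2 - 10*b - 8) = b + 1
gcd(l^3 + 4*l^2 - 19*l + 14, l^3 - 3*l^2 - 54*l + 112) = l^2 + 5*l - 14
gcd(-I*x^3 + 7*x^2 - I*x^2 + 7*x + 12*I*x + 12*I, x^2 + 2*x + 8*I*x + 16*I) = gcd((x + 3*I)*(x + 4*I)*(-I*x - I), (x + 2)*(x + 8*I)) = 1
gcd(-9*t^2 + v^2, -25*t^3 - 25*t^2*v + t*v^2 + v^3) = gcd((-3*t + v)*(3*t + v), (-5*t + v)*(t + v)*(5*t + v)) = 1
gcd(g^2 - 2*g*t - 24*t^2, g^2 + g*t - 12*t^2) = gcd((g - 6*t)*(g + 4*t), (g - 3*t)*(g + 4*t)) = g + 4*t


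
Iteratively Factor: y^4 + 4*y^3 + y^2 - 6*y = (y)*(y^3 + 4*y^2 + y - 6) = y*(y - 1)*(y^2 + 5*y + 6) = y*(y - 1)*(y + 3)*(y + 2)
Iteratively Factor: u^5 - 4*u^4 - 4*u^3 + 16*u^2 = (u - 4)*(u^4 - 4*u^2) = (u - 4)*(u + 2)*(u^3 - 2*u^2) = (u - 4)*(u - 2)*(u + 2)*(u^2) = u*(u - 4)*(u - 2)*(u + 2)*(u)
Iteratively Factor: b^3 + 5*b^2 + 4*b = (b + 4)*(b^2 + b) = b*(b + 4)*(b + 1)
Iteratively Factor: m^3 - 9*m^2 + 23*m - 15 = (m - 5)*(m^2 - 4*m + 3) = (m - 5)*(m - 3)*(m - 1)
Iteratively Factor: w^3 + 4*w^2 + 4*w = (w + 2)*(w^2 + 2*w) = (w + 2)^2*(w)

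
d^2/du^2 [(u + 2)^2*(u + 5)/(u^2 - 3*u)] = 120*(u^3 + u^2 - 3*u + 3)/(u^3*(u^3 - 9*u^2 + 27*u - 27))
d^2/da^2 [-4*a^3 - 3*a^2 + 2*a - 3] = -24*a - 6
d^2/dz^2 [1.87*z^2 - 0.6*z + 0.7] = 3.74000000000000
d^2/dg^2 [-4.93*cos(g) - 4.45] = 4.93*cos(g)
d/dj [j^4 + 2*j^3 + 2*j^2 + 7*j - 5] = 4*j^3 + 6*j^2 + 4*j + 7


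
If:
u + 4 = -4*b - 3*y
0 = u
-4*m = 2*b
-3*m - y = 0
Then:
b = -8/17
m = 4/17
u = 0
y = -12/17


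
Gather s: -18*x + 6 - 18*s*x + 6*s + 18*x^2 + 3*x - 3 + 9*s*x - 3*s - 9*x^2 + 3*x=s*(3 - 9*x) + 9*x^2 - 12*x + 3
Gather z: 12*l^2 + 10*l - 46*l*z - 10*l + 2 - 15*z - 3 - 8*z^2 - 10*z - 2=12*l^2 - 8*z^2 + z*(-46*l - 25) - 3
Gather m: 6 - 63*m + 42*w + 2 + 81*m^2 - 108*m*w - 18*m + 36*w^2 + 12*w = 81*m^2 + m*(-108*w - 81) + 36*w^2 + 54*w + 8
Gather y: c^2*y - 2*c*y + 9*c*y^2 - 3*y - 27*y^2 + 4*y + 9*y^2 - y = y^2*(9*c - 18) + y*(c^2 - 2*c)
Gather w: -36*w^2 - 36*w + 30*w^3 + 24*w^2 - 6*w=30*w^3 - 12*w^2 - 42*w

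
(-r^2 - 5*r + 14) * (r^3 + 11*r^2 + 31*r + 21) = -r^5 - 16*r^4 - 72*r^3 - 22*r^2 + 329*r + 294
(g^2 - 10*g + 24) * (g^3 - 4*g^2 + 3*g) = g^5 - 14*g^4 + 67*g^3 - 126*g^2 + 72*g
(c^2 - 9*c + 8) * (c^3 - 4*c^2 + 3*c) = c^5 - 13*c^4 + 47*c^3 - 59*c^2 + 24*c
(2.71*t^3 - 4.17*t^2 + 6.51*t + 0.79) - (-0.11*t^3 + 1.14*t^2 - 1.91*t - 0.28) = 2.82*t^3 - 5.31*t^2 + 8.42*t + 1.07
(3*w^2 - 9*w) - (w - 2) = 3*w^2 - 10*w + 2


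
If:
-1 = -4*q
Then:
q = 1/4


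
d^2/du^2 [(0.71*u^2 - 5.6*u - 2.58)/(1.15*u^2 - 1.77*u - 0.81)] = (-11.92159*u^3 - 16.50411*u^2 + 0.211140000000003*u - 3.983202)/(1.520875*u^6 - 7.022475*u^5 + 7.59483*u^4 + 4.347297*u^3 - 5.349402*u^2 - 3.483891*u - 0.531441)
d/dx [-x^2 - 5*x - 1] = -2*x - 5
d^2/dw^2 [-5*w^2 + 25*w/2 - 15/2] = -10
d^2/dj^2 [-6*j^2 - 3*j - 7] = -12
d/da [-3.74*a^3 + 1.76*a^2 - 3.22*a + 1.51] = -11.22*a^2 + 3.52*a - 3.22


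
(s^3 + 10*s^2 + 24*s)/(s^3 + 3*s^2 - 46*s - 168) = s/(s - 7)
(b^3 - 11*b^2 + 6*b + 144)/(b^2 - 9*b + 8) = (b^2 - 3*b - 18)/(b - 1)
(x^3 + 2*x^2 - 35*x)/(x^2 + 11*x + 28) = x*(x - 5)/(x + 4)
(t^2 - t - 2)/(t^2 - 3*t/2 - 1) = 2*(t + 1)/(2*t + 1)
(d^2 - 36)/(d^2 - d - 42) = (d - 6)/(d - 7)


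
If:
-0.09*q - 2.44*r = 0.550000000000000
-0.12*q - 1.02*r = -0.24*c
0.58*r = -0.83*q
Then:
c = -0.90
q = 0.16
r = -0.23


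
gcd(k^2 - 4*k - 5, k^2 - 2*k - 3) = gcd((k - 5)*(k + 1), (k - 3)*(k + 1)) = k + 1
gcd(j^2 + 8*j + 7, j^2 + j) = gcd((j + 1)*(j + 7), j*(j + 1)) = j + 1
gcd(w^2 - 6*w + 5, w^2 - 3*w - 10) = w - 5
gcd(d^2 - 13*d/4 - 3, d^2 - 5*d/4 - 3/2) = d + 3/4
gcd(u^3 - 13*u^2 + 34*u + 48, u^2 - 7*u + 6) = u - 6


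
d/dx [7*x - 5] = 7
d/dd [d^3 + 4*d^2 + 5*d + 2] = 3*d^2 + 8*d + 5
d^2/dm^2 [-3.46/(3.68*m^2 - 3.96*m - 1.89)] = (-93.713408*m^2 + 100.843776*m + 3.46*(7.36*m - 3.96)*(14.72*m - 7.92) + 48.129984)/(-3.68*m^2 + 3.96*m + 1.89)^3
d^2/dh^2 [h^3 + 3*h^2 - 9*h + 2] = 6*h + 6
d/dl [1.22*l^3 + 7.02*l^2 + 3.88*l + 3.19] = 3.66*l^2 + 14.04*l + 3.88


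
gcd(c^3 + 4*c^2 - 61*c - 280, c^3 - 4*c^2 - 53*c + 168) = c^2 - c - 56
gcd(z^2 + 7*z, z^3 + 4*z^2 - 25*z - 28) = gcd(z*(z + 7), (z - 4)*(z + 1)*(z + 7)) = z + 7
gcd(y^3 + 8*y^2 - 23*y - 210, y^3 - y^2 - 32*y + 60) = y^2 + y - 30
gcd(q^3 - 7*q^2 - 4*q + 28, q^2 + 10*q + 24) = 1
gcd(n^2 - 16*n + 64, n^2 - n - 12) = 1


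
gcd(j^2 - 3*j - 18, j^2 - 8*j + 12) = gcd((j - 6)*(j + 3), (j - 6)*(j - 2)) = j - 6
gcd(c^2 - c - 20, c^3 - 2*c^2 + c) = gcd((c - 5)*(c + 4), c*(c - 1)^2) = 1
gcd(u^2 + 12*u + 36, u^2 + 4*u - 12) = u + 6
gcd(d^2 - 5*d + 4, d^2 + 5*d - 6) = d - 1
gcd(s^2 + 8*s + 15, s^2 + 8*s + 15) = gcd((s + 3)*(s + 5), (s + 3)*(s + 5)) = s^2 + 8*s + 15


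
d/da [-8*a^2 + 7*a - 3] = 7 - 16*a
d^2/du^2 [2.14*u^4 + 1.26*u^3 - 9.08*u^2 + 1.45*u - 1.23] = 25.68*u^2 + 7.56*u - 18.16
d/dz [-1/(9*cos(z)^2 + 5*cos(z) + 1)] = -(18*cos(z) + 5)*sin(z)/(9*cos(z)^2 + 5*cos(z) + 1)^2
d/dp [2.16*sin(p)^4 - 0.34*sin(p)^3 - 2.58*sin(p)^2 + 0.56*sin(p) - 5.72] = (8.64*sin(p)^3 - 1.02*sin(p)^2 - 5.16*sin(p) + 0.56)*cos(p)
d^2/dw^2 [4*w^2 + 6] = 8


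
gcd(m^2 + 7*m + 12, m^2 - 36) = 1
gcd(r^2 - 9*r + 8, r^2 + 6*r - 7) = r - 1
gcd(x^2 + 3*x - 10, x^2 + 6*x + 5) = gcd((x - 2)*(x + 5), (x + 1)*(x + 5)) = x + 5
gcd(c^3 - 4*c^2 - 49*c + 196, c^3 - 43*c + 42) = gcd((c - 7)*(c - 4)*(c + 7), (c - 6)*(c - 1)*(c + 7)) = c + 7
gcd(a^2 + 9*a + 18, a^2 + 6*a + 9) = a + 3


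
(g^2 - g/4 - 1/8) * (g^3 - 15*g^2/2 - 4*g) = g^5 - 31*g^4/4 - 9*g^3/4 + 31*g^2/16 + g/2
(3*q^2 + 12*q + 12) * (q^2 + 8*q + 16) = 3*q^4 + 36*q^3 + 156*q^2 + 288*q + 192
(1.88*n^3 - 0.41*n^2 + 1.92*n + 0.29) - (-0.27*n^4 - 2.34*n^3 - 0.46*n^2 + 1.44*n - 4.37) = 0.27*n^4 + 4.22*n^3 + 0.05*n^2 + 0.48*n + 4.66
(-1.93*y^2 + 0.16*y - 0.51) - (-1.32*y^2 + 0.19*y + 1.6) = -0.61*y^2 - 0.03*y - 2.11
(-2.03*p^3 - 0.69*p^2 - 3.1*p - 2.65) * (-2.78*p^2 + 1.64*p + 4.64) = 5.6434*p^5 - 1.411*p^4 - 1.9328*p^3 - 0.9186*p^2 - 18.73*p - 12.296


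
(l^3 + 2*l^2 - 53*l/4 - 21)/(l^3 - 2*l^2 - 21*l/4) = (l + 4)/l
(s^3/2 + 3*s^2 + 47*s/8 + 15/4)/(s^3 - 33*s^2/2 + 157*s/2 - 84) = (4*s^3 + 24*s^2 + 47*s + 30)/(4*(2*s^3 - 33*s^2 + 157*s - 168))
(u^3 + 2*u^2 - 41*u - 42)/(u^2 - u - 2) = (u^2 + u - 42)/(u - 2)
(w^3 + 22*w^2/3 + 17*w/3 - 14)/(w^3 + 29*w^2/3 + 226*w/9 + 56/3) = 3*(w - 1)/(3*w + 4)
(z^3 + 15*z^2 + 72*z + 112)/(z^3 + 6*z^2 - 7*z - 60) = (z^2 + 11*z + 28)/(z^2 + 2*z - 15)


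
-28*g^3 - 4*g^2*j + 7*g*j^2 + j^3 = (-2*g + j)*(2*g + j)*(7*g + j)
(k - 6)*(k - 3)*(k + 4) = k^3 - 5*k^2 - 18*k + 72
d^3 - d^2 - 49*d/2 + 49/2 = (d - 1)*(d - 7*sqrt(2)/2)*(d + 7*sqrt(2)/2)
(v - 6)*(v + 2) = v^2 - 4*v - 12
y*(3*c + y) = 3*c*y + y^2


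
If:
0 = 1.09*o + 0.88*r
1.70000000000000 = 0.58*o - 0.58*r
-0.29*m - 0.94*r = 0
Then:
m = 5.26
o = 1.31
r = -1.62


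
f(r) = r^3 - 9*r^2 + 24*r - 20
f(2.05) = -0.01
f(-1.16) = -61.51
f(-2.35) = -139.08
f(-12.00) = -3332.00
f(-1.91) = -105.64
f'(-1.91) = 69.32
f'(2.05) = -0.29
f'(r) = 3*r^2 - 18*r + 24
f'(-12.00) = 672.00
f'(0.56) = 14.86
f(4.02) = -4.00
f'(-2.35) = 82.87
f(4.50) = -3.12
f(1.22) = -2.30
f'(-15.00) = 969.00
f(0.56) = -9.21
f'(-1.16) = 48.92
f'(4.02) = 0.12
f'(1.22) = 6.51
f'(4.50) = 3.75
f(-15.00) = -5780.00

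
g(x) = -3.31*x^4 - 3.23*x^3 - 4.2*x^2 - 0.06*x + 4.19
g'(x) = -13.24*x^3 - 9.69*x^2 - 8.4*x - 0.06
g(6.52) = -7051.61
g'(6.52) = -4136.46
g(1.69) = -50.50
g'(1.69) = -105.84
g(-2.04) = -43.07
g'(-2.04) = 89.15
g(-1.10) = -1.37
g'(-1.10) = 15.08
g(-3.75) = -538.88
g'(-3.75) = 593.38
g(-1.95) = -35.57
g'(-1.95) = 77.65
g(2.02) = -94.80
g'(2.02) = -165.70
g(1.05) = -8.27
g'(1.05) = -34.89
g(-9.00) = -19697.71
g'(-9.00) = 8942.61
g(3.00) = -389.11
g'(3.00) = -469.95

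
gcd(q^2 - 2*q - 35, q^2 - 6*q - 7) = q - 7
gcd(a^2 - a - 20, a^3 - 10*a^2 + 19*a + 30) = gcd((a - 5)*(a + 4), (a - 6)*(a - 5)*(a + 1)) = a - 5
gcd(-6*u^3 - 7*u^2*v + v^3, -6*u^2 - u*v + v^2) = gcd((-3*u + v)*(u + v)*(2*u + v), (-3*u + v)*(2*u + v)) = 6*u^2 + u*v - v^2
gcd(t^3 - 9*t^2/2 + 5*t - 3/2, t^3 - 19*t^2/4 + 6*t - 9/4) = t^2 - 4*t + 3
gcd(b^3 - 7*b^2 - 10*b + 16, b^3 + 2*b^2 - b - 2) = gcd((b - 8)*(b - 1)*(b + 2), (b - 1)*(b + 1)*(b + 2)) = b^2 + b - 2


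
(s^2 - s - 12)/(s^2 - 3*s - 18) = (s - 4)/(s - 6)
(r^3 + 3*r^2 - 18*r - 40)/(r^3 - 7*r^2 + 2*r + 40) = (r + 5)/(r - 5)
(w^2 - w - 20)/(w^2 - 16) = (w - 5)/(w - 4)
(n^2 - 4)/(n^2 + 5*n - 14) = (n + 2)/(n + 7)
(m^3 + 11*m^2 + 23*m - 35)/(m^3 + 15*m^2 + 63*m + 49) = (m^2 + 4*m - 5)/(m^2 + 8*m + 7)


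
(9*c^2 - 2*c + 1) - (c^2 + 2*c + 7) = 8*c^2 - 4*c - 6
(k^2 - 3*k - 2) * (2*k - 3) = 2*k^3 - 9*k^2 + 5*k + 6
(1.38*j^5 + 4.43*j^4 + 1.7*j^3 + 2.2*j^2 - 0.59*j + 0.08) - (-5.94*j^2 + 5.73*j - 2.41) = 1.38*j^5 + 4.43*j^4 + 1.7*j^3 + 8.14*j^2 - 6.32*j + 2.49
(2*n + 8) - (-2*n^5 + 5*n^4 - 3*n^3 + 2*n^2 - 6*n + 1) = 2*n^5 - 5*n^4 + 3*n^3 - 2*n^2 + 8*n + 7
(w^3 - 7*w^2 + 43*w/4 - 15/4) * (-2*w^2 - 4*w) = -2*w^5 + 10*w^4 + 13*w^3/2 - 71*w^2/2 + 15*w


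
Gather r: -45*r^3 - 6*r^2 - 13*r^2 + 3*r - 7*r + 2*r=-45*r^3 - 19*r^2 - 2*r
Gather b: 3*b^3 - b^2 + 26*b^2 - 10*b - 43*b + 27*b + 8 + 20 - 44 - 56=3*b^3 + 25*b^2 - 26*b - 72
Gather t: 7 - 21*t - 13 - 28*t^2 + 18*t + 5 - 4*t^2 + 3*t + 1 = -32*t^2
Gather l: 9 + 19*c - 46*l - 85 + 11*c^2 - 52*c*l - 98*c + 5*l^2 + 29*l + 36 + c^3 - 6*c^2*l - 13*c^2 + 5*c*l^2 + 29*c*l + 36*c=c^3 - 2*c^2 - 43*c + l^2*(5*c + 5) + l*(-6*c^2 - 23*c - 17) - 40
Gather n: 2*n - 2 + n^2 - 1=n^2 + 2*n - 3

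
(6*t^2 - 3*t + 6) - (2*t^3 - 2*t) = -2*t^3 + 6*t^2 - t + 6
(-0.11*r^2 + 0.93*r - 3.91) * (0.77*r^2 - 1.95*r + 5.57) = -0.0847*r^4 + 0.9306*r^3 - 5.4369*r^2 + 12.8046*r - 21.7787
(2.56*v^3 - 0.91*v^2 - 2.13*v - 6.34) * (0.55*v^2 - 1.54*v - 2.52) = 1.408*v^5 - 4.4429*v^4 - 6.2213*v^3 + 2.0864*v^2 + 15.1312*v + 15.9768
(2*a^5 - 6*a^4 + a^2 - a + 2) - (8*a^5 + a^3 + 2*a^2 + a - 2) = -6*a^5 - 6*a^4 - a^3 - a^2 - 2*a + 4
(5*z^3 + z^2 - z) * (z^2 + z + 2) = 5*z^5 + 6*z^4 + 10*z^3 + z^2 - 2*z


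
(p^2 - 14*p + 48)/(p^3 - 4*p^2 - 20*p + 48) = (p - 8)/(p^2 + 2*p - 8)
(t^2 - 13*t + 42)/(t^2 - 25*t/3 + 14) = 3*(t - 7)/(3*t - 7)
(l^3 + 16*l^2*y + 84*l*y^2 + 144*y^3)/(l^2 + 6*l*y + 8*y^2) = (l^2 + 12*l*y + 36*y^2)/(l + 2*y)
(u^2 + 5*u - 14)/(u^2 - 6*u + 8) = (u + 7)/(u - 4)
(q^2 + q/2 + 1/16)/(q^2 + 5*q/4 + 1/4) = (q + 1/4)/(q + 1)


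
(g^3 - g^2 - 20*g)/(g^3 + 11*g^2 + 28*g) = (g - 5)/(g + 7)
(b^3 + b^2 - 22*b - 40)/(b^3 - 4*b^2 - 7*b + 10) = (b + 4)/(b - 1)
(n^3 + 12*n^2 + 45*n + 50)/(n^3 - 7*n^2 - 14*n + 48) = (n^3 + 12*n^2 + 45*n + 50)/(n^3 - 7*n^2 - 14*n + 48)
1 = 1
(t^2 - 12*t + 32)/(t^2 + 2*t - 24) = (t - 8)/(t + 6)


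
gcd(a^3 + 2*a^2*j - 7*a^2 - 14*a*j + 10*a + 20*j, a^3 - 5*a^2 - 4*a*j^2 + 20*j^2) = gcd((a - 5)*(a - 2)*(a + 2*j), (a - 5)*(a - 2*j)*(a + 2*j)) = a^2 + 2*a*j - 5*a - 10*j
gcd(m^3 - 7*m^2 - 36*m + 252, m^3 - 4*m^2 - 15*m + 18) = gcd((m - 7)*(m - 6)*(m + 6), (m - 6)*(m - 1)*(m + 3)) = m - 6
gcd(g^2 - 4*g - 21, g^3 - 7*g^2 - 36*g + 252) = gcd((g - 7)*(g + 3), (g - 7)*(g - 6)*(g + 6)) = g - 7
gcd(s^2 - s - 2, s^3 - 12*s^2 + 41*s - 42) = s - 2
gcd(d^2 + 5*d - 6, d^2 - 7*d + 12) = 1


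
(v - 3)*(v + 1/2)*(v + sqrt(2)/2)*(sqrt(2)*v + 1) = sqrt(2)*v^4 - 5*sqrt(2)*v^3/2 + 2*v^3 - 5*v^2 - sqrt(2)*v^2 - 3*v - 5*sqrt(2)*v/4 - 3*sqrt(2)/4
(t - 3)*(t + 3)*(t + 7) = t^3 + 7*t^2 - 9*t - 63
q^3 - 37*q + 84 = (q - 4)*(q - 3)*(q + 7)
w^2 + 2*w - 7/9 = (w - 1/3)*(w + 7/3)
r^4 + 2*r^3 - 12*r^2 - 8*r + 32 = (r - 2)^2*(r + 2)*(r + 4)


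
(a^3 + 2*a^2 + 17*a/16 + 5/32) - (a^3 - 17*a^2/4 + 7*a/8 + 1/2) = 25*a^2/4 + 3*a/16 - 11/32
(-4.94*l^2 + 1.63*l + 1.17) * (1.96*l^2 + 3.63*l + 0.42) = -9.6824*l^4 - 14.7374*l^3 + 6.1353*l^2 + 4.9317*l + 0.4914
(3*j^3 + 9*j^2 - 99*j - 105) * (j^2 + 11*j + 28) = 3*j^5 + 42*j^4 + 84*j^3 - 942*j^2 - 3927*j - 2940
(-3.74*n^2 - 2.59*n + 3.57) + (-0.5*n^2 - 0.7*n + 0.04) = -4.24*n^2 - 3.29*n + 3.61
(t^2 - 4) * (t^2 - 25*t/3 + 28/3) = t^4 - 25*t^3/3 + 16*t^2/3 + 100*t/3 - 112/3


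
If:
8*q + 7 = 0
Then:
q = -7/8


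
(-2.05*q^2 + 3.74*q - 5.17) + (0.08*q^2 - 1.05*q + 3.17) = -1.97*q^2 + 2.69*q - 2.0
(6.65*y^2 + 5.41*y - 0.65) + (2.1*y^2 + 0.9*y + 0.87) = 8.75*y^2 + 6.31*y + 0.22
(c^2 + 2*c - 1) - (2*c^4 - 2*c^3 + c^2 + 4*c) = -2*c^4 + 2*c^3 - 2*c - 1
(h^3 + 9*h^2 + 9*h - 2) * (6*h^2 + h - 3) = 6*h^5 + 55*h^4 + 60*h^3 - 30*h^2 - 29*h + 6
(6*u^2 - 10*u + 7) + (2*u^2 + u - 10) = 8*u^2 - 9*u - 3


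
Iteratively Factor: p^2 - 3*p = (p)*(p - 3)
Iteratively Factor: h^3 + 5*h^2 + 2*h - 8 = (h + 2)*(h^2 + 3*h - 4) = (h + 2)*(h + 4)*(h - 1)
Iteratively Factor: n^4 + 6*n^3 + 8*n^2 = (n + 2)*(n^3 + 4*n^2) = n*(n + 2)*(n^2 + 4*n) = n*(n + 2)*(n + 4)*(n)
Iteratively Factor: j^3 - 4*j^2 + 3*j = (j - 3)*(j^2 - j) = j*(j - 3)*(j - 1)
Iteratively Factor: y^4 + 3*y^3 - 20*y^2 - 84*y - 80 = (y + 2)*(y^3 + y^2 - 22*y - 40) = (y + 2)^2*(y^2 - y - 20) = (y - 5)*(y + 2)^2*(y + 4)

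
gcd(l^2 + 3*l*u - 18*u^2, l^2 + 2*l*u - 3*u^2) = 1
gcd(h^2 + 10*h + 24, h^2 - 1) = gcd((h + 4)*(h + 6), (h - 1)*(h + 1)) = 1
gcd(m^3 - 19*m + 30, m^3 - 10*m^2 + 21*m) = m - 3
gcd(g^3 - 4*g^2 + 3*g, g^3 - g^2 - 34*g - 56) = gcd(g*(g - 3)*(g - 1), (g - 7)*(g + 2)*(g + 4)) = 1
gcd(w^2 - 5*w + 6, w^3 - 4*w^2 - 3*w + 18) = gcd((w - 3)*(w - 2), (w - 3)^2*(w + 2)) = w - 3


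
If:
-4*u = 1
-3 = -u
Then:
No Solution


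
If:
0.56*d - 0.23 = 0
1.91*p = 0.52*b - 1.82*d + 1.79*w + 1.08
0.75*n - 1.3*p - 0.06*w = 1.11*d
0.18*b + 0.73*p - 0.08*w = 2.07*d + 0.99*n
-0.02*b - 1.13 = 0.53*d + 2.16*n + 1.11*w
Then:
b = 5.97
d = 0.41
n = 0.34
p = -0.06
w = -1.99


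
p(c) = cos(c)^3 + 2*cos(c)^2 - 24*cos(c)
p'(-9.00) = -10.37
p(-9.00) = 22.77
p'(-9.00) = -10.37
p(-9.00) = 22.77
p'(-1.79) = -24.14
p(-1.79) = 5.30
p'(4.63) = -24.23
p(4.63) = 1.99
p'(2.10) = 21.80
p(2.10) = 12.50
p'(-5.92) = 6.27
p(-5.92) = -19.87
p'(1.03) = 18.13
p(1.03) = -11.69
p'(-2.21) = -20.32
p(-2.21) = 14.82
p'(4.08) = -20.42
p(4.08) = 14.68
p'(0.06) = 1.02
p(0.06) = -20.97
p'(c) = -3*sin(c)*cos(c)^2 - 4*sin(c)*cos(c) + 24*sin(c)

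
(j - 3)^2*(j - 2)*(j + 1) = j^4 - 7*j^3 + 13*j^2 + 3*j - 18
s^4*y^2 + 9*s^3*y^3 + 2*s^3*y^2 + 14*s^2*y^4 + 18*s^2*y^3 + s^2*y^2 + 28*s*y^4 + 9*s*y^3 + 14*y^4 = (s + 2*y)*(s + 7*y)*(s*y + y)^2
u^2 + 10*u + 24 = (u + 4)*(u + 6)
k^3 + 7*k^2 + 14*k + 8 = (k + 1)*(k + 2)*(k + 4)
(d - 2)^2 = d^2 - 4*d + 4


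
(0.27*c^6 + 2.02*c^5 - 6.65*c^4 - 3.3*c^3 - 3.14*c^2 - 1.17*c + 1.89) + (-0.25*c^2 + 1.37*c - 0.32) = 0.27*c^6 + 2.02*c^5 - 6.65*c^4 - 3.3*c^3 - 3.39*c^2 + 0.2*c + 1.57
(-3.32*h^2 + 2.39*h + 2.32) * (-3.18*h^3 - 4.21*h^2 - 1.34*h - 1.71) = 10.5576*h^5 + 6.377*h^4 - 12.9907*h^3 - 7.2926*h^2 - 7.1957*h - 3.9672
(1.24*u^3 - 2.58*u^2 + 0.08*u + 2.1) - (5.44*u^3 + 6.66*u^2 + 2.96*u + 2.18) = -4.2*u^3 - 9.24*u^2 - 2.88*u - 0.0800000000000001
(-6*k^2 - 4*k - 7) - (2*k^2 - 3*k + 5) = -8*k^2 - k - 12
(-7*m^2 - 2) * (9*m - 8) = -63*m^3 + 56*m^2 - 18*m + 16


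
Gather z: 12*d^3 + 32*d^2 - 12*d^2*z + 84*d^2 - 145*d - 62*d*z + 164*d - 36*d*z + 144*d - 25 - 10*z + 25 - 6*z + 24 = 12*d^3 + 116*d^2 + 163*d + z*(-12*d^2 - 98*d - 16) + 24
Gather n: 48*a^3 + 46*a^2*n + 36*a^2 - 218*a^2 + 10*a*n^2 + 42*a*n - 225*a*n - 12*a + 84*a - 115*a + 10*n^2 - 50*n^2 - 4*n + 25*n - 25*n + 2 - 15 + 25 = 48*a^3 - 182*a^2 - 43*a + n^2*(10*a - 40) + n*(46*a^2 - 183*a - 4) + 12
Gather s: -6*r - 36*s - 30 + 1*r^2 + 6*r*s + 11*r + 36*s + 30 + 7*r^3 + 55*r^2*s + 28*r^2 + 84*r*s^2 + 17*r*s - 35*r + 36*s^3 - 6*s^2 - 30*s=7*r^3 + 29*r^2 - 30*r + 36*s^3 + s^2*(84*r - 6) + s*(55*r^2 + 23*r - 30)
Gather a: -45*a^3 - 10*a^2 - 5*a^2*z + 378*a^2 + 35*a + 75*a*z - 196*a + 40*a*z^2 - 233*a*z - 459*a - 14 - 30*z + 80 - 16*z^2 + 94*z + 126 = -45*a^3 + a^2*(368 - 5*z) + a*(40*z^2 - 158*z - 620) - 16*z^2 + 64*z + 192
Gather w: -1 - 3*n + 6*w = -3*n + 6*w - 1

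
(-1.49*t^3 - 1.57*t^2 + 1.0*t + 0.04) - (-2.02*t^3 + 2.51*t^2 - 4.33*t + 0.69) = 0.53*t^3 - 4.08*t^2 + 5.33*t - 0.65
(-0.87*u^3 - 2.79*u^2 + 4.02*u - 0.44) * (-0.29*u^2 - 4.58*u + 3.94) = 0.2523*u^5 + 4.7937*u^4 + 8.1846*u^3 - 29.2766*u^2 + 17.854*u - 1.7336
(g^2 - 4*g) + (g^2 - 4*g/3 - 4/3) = 2*g^2 - 16*g/3 - 4/3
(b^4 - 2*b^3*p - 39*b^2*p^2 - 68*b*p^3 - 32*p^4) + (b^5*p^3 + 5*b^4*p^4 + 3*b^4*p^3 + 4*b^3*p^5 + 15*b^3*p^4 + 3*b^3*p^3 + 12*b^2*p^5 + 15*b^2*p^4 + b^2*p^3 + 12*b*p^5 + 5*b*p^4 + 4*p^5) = b^5*p^3 + 5*b^4*p^4 + 3*b^4*p^3 + b^4 + 4*b^3*p^5 + 15*b^3*p^4 + 3*b^3*p^3 - 2*b^3*p + 12*b^2*p^5 + 15*b^2*p^4 + b^2*p^3 - 39*b^2*p^2 + 12*b*p^5 + 5*b*p^4 - 68*b*p^3 + 4*p^5 - 32*p^4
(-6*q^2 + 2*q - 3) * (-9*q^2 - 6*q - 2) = 54*q^4 + 18*q^3 + 27*q^2 + 14*q + 6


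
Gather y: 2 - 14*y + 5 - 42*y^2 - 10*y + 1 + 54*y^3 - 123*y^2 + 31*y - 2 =54*y^3 - 165*y^2 + 7*y + 6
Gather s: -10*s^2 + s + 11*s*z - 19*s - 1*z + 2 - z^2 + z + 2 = -10*s^2 + s*(11*z - 18) - z^2 + 4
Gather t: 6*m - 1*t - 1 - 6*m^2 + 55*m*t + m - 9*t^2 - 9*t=-6*m^2 + 7*m - 9*t^2 + t*(55*m - 10) - 1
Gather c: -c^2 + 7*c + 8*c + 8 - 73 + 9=-c^2 + 15*c - 56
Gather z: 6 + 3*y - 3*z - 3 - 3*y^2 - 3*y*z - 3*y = -3*y^2 + z*(-3*y - 3) + 3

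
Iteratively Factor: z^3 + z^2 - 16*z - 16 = (z - 4)*(z^2 + 5*z + 4) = (z - 4)*(z + 1)*(z + 4)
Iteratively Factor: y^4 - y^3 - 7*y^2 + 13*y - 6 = (y + 3)*(y^3 - 4*y^2 + 5*y - 2) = (y - 1)*(y + 3)*(y^2 - 3*y + 2) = (y - 2)*(y - 1)*(y + 3)*(y - 1)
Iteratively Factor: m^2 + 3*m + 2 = (m + 1)*(m + 2)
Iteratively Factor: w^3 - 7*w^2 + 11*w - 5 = (w - 5)*(w^2 - 2*w + 1) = (w - 5)*(w - 1)*(w - 1)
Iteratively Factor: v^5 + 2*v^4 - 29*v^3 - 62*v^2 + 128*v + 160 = (v - 5)*(v^4 + 7*v^3 + 6*v^2 - 32*v - 32) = (v - 5)*(v + 4)*(v^3 + 3*v^2 - 6*v - 8) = (v - 5)*(v + 4)^2*(v^2 - v - 2) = (v - 5)*(v - 2)*(v + 4)^2*(v + 1)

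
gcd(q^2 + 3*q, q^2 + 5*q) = q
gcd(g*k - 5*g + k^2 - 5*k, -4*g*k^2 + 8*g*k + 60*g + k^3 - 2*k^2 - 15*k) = k - 5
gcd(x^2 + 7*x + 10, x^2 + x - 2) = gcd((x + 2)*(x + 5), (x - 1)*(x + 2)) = x + 2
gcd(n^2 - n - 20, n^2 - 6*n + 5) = n - 5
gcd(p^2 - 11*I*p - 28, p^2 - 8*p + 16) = 1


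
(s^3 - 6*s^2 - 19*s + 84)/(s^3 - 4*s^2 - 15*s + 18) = (s^3 - 6*s^2 - 19*s + 84)/(s^3 - 4*s^2 - 15*s + 18)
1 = 1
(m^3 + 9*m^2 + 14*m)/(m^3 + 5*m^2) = (m^2 + 9*m + 14)/(m*(m + 5))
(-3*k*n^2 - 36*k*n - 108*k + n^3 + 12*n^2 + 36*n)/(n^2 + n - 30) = (-3*k*n - 18*k + n^2 + 6*n)/(n - 5)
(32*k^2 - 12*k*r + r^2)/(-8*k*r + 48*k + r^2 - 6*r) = (-4*k + r)/(r - 6)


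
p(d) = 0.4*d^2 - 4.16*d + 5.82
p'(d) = 0.8*d - 4.16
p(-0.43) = 7.68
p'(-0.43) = -4.50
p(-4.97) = 36.38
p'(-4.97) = -8.14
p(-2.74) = 20.22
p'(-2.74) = -6.35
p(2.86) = -2.81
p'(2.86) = -1.87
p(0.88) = 2.47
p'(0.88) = -3.46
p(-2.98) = 21.77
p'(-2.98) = -6.54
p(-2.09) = 16.26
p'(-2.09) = -5.83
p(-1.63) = 13.66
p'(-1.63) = -5.46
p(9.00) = 0.78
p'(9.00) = 3.04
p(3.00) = -3.06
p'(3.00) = -1.76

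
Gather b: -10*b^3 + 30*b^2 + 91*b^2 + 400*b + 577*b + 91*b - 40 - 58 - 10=-10*b^3 + 121*b^2 + 1068*b - 108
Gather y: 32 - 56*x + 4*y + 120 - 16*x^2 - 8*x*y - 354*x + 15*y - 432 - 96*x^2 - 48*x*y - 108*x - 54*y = -112*x^2 - 518*x + y*(-56*x - 35) - 280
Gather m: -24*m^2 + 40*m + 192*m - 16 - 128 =-24*m^2 + 232*m - 144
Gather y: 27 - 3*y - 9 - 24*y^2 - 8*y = -24*y^2 - 11*y + 18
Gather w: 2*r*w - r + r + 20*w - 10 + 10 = w*(2*r + 20)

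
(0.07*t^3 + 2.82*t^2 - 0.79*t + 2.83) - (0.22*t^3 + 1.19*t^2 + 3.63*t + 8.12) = -0.15*t^3 + 1.63*t^2 - 4.42*t - 5.29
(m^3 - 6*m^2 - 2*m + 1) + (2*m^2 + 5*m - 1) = m^3 - 4*m^2 + 3*m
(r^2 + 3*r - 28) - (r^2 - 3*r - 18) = 6*r - 10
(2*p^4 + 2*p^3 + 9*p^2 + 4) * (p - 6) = 2*p^5 - 10*p^4 - 3*p^3 - 54*p^2 + 4*p - 24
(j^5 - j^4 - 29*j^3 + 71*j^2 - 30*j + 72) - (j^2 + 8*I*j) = j^5 - j^4 - 29*j^3 + 70*j^2 - 30*j - 8*I*j + 72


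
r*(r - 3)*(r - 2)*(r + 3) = r^4 - 2*r^3 - 9*r^2 + 18*r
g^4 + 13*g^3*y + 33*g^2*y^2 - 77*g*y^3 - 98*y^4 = (g - 2*y)*(g + y)*(g + 7*y)^2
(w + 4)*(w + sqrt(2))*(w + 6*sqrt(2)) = w^3 + 4*w^2 + 7*sqrt(2)*w^2 + 12*w + 28*sqrt(2)*w + 48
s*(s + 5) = s^2 + 5*s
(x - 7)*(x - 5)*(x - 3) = x^3 - 15*x^2 + 71*x - 105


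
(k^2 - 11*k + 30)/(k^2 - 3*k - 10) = (k - 6)/(k + 2)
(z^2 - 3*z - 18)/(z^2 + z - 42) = (z + 3)/(z + 7)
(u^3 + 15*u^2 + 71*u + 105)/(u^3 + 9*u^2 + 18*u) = (u^2 + 12*u + 35)/(u*(u + 6))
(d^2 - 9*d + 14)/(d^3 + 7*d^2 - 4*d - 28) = (d - 7)/(d^2 + 9*d + 14)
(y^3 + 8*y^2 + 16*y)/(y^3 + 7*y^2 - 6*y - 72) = y*(y + 4)/(y^2 + 3*y - 18)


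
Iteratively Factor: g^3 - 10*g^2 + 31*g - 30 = (g - 3)*(g^2 - 7*g + 10) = (g - 3)*(g - 2)*(g - 5)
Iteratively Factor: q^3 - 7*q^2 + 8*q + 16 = (q - 4)*(q^2 - 3*q - 4) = (q - 4)^2*(q + 1)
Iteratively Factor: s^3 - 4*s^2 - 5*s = (s + 1)*(s^2 - 5*s) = (s - 5)*(s + 1)*(s)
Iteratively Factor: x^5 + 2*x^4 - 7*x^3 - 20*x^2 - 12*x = (x + 1)*(x^4 + x^3 - 8*x^2 - 12*x) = (x + 1)*(x + 2)*(x^3 - x^2 - 6*x) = (x + 1)*(x + 2)^2*(x^2 - 3*x) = (x - 3)*(x + 1)*(x + 2)^2*(x)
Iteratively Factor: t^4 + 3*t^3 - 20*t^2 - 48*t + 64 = (t + 4)*(t^3 - t^2 - 16*t + 16) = (t - 1)*(t + 4)*(t^2 - 16) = (t - 4)*(t - 1)*(t + 4)*(t + 4)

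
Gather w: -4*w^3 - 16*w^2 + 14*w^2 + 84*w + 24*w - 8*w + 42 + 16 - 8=-4*w^3 - 2*w^2 + 100*w + 50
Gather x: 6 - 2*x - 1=5 - 2*x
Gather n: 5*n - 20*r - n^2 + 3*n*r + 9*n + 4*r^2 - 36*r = -n^2 + n*(3*r + 14) + 4*r^2 - 56*r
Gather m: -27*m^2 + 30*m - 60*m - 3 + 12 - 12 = -27*m^2 - 30*m - 3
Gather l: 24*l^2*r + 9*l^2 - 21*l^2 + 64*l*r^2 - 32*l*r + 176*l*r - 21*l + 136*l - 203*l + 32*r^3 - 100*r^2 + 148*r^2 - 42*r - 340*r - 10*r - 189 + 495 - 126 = l^2*(24*r - 12) + l*(64*r^2 + 144*r - 88) + 32*r^3 + 48*r^2 - 392*r + 180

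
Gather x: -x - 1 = -x - 1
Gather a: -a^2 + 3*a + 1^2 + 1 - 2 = -a^2 + 3*a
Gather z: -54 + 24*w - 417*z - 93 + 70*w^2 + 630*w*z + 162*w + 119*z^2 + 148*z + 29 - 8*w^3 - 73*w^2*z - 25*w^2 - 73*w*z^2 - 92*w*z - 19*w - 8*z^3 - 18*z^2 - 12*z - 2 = -8*w^3 + 45*w^2 + 167*w - 8*z^3 + z^2*(101 - 73*w) + z*(-73*w^2 + 538*w - 281) - 120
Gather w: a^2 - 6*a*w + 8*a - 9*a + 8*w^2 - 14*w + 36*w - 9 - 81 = a^2 - a + 8*w^2 + w*(22 - 6*a) - 90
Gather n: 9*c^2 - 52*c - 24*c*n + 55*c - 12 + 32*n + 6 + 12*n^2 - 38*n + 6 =9*c^2 + 3*c + 12*n^2 + n*(-24*c - 6)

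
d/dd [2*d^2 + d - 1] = 4*d + 1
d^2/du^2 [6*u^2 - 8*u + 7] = 12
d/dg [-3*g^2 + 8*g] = 8 - 6*g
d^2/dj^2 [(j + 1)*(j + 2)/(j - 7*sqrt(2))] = 2*(21*sqrt(2) + 100)/(j^3 - 21*sqrt(2)*j^2 + 294*j - 686*sqrt(2))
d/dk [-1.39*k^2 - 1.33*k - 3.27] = -2.78*k - 1.33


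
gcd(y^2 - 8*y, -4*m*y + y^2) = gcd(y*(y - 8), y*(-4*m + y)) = y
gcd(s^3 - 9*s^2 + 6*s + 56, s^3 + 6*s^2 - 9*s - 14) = 1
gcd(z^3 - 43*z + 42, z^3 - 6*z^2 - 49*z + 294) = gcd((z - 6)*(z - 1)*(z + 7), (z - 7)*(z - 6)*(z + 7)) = z^2 + z - 42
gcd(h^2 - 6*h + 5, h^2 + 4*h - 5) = h - 1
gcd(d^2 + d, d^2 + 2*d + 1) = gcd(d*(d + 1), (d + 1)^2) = d + 1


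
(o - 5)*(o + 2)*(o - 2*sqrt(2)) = o^3 - 3*o^2 - 2*sqrt(2)*o^2 - 10*o + 6*sqrt(2)*o + 20*sqrt(2)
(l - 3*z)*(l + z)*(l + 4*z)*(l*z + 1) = l^4*z + 2*l^3*z^2 + l^3 - 11*l^2*z^3 + 2*l^2*z - 12*l*z^4 - 11*l*z^2 - 12*z^3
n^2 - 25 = (n - 5)*(n + 5)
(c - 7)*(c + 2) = c^2 - 5*c - 14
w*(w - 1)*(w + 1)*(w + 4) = w^4 + 4*w^3 - w^2 - 4*w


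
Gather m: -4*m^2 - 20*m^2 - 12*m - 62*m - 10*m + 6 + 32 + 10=-24*m^2 - 84*m + 48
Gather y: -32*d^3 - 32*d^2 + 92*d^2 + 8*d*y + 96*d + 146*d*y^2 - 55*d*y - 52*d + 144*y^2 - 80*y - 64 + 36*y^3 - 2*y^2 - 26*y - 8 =-32*d^3 + 60*d^2 + 44*d + 36*y^3 + y^2*(146*d + 142) + y*(-47*d - 106) - 72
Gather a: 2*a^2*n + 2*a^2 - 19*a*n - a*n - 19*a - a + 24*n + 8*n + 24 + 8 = a^2*(2*n + 2) + a*(-20*n - 20) + 32*n + 32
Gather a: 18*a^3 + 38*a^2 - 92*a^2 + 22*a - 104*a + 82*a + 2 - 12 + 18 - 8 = 18*a^3 - 54*a^2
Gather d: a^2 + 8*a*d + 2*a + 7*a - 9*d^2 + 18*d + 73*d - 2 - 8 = a^2 + 9*a - 9*d^2 + d*(8*a + 91) - 10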